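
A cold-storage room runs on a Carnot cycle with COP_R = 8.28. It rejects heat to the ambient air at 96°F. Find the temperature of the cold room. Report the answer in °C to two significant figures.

2.3 °C

For a Carnot refrigerator COP_R = T_C/(T_H − T_C), so T_C = COP·T_H/(1 + COP).
With T_H = 308.71 K, T_C = 8.28 × 308.71/9.280 = 275.44 K.
Converting, 275.44 K = 2.29°C.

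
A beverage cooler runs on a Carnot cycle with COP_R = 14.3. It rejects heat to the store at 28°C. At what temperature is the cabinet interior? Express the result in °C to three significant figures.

8.32 °C

For a Carnot refrigerator COP_R = T_C/(T_H − T_C), so T_C = COP·T_H/(1 + COP).
With T_H = 301.15 K, T_C = 14.3 × 301.15/15.30 = 281.47 K.
Converting, 281.47 K = 8.32°C.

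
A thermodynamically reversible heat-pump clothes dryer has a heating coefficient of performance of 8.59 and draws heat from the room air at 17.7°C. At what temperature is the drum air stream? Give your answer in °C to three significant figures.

COP_HP = T_H/(T_H − T_C) rearranges to T_H = COP·T_C/(COP − 1).
With T_C = 290.85 K, T_H = 8.59 × 290.85/7.590 = 329.17 K.
Converting, 329.17 K = 56.02°C.

56.0 °C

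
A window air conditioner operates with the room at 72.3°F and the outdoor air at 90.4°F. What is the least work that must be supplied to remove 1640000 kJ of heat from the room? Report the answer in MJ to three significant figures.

55.8 MJ

In absolute terms T_C = 295.54 K and T_H = 305.59 K, so ΔT = 10.06 K.
The reversible limit is COP_R = T_C/ΔT = 29.39, so W_min = Q_C/COP = Q_C·ΔT/T_C.
W_min = 1640000 × 10.06/295.54 = 55800 kJ = 55.80 MJ.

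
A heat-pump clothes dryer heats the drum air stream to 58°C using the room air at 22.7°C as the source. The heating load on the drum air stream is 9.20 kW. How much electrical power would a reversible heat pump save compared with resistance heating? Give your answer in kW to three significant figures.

8.22 kW

In absolute terms T_C = 295.85 K and T_H = 331.15 K, so ΔT = 35.30 K.
COP_Carnot = T_H/ΔT = 331.15/35.30 = 9.381.
Resistance heating needs Ẇ_res = Q̇_H = 9.200 kW; the reversible heat pump needs only Ẇ_hp = Q̇_H/COP = 0.9807 kW.
Saving = 9.200 − 0.9807 = 8.219 kW.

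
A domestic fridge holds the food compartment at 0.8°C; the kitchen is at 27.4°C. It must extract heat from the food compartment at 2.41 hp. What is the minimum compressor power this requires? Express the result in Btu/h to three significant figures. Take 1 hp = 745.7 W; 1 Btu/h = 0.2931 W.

595 Btu/h

In absolute terms T_C = 273.95 K and T_H = 300.55 K, so ΔT = 26.60 K.
COP_Carnot = T_C/ΔT = 273.95/26.60 = 10.30.
Ẇ_min = Q̇/COP_Carnot = 2.410/10.30 = 0.2340 hp = 595.4 Btu/h.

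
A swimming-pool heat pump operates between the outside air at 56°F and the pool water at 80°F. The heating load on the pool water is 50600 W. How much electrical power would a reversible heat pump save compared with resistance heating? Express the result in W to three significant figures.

48300 W

In absolute terms T_C = 286.48 K and T_H = 299.82 K, so ΔT = 13.33 K.
COP_Carnot = T_H/ΔT = 299.82/13.33 = 22.49.
Resistance heating needs Ẇ_res = Q̇_H = 50600 W; the reversible heat pump needs only Ẇ_hp = Q̇_H/COP = 2250 W.
Saving = 50600 − 2250 = 48350 W.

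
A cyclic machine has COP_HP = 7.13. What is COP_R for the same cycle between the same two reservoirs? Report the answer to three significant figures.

Since Q_H = Q_C + W for any cycle, COP_R = Q_C/W = Q_H/W − 1.
COP_R = 7.13 − 1 = 6.13.

6.13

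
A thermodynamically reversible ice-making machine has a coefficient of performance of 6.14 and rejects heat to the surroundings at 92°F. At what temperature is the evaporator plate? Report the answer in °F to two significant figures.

15 °F

For a Carnot refrigerator COP_R = T_C/(T_H − T_C), so T_C = COP·T_H/(1 + COP).
With T_H = 306.48 K, T_C = 6.14 × 306.48/7.140 = 263.56 K.
Converting, 263.56 K = 14.74°F.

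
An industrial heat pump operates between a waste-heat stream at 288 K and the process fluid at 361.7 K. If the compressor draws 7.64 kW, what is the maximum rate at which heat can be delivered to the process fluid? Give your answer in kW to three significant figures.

37.5 kW

The reservoir spacing is ΔT = 361.7 − 288 = 73.70 K.
COP_Carnot = T_H/ΔT = 361.70/73.70 = 4.908.
Q̇_max = COP_Carnot × Ẇ = 4.908 × 7.640 kW = 37.50 kW.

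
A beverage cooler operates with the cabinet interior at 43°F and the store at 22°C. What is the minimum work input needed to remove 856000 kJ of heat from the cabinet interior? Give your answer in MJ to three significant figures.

48.7 MJ

In absolute terms T_C = 279.26 K and T_H = 295.15 K, so ΔT = 15.89 K.
The reversible limit is COP_R = T_C/ΔT = 17.58, so W_min = Q_C/COP = Q_C·ΔT/T_C.
W_min = 856000 × 15.89/279.26 = 48700 kJ = 48.70 MJ.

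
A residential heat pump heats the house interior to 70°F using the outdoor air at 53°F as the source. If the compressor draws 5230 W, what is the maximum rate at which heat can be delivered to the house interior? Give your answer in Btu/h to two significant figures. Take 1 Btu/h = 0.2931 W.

In absolute terms T_C = 284.82 K and T_H = 294.26 K, so ΔT = 9.444 K.
COP_Carnot = T_H/ΔT = 294.26/9.444 = 31.16.
Q̇_max = COP_Carnot × Ẇ = 31.16 × 5230 W = 163000 W = 556000 Btu/h.

560000 Btu/h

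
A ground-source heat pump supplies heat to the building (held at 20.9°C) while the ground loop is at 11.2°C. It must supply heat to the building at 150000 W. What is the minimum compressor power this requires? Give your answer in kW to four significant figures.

In absolute terms T_C = 284.35 K and T_H = 294.05 K, so ΔT = 9.700 K.
COP_Carnot = T_H/ΔT = 294.05/9.700 = 30.31.
Ẇ_min = Q̇/COP_Carnot = 150000/30.31 = 4948 W = 4.948 kW.

4.948 kW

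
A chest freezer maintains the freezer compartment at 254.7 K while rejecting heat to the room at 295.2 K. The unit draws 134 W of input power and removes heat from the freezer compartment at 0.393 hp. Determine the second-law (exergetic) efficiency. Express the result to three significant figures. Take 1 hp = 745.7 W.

Converting, Q̇_C = 0.3930 hp = 293.1 W, so COP_actual = Q̇_C/Ẇ = 293.1/134.0 = 2.187.
The reservoir spacing is ΔT = 295.2 − 254.7 = 40.50 K.
COP_Carnot = T_C/ΔT = 254.70/40.50 = 6.289.
η_II = COP_actual/COP_Carnot = 2.187/6.289 = 0.3478.

0.348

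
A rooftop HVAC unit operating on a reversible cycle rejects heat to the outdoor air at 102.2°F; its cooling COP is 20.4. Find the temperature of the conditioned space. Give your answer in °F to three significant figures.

75.9 °F

For a Carnot refrigerator COP_R = T_C/(T_H − T_C), so T_C = COP·T_H/(1 + COP).
With T_H = 312.15 K, T_C = 20.4 × 312.15/21.40 = 297.56 K.
Converting, 297.56 K = 75.94°F.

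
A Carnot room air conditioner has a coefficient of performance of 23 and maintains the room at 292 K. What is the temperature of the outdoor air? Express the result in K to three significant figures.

305 K

COP_R = T_C/(T_H − T_C) gives T_H − T_C = T_C/COP.
With T_C = 292.00 K, T_H = 292.00 × (1 + 1/23) = 304.70 K.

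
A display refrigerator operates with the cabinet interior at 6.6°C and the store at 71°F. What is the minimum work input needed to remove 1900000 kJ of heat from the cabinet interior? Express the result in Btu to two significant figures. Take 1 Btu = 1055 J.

97000 Btu

In absolute terms T_C = 279.75 K and T_H = 294.82 K, so ΔT = 15.07 K.
The reversible limit is COP_R = T_C/ΔT = 18.57, so W_min = Q_C/COP = Q_C·ΔT/T_C.
W_min = 1900000 × 15.07/279.75 = 102300 kJ = 96990 Btu.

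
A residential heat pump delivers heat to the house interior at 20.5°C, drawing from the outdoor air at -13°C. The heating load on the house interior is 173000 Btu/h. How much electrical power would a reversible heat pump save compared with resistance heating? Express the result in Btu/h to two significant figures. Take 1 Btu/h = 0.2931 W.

In absolute terms T_C = 260.15 K and T_H = 293.65 K, so ΔT = 33.50 K.
COP_Carnot = T_H/ΔT = 293.65/33.50 = 8.766.
Resistance heating needs Ẇ_res = Q̇_H = 173000 Btu/h; the reversible heat pump needs only Ẇ_hp = Q̇_H/COP = 19740 Btu/h.
Saving = 173000 − 19740 = 153300 Btu/h.

150000 Btu/h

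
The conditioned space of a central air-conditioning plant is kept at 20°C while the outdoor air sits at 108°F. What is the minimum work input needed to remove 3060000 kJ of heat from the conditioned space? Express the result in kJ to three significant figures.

In absolute terms T_C = 293.15 K and T_H = 315.37 K, so ΔT = 22.22 K.
The reversible limit is COP_R = T_C/ΔT = 13.19, so W_min = Q_C/COP = Q_C·ΔT/T_C.
W_min = 3060000 × 22.22/293.15 = 232000 kJ.

232000 kJ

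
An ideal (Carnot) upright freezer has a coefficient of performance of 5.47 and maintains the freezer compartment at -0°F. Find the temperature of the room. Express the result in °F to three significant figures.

84.0 °F

COP_R = T_C/(T_H − T_C) gives T_H − T_C = T_C/COP.
With T_C = 255.37 K, T_H = 255.37 × (1 + 1/5.47) = 302.06 K.
Converting, 302.06 K = 84.03°F.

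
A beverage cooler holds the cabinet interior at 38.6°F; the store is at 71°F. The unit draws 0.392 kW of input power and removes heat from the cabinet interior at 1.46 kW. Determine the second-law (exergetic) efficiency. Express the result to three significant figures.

0.242

COP_actual = Q̇_C/Ẇ = 1.460/0.3920 = 3.724.
In absolute terms T_C = 276.82 K and T_H = 294.82 K, so ΔT = 18.00 K.
COP_Carnot = T_C/ΔT = 276.82/18.00 = 15.38.
η_II = COP_actual/COP_Carnot = 3.724/15.38 = 0.2422.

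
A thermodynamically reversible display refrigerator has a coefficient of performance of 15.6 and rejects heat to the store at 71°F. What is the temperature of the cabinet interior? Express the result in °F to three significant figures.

For a Carnot refrigerator COP_R = T_C/(T_H − T_C), so T_C = COP·T_H/(1 + COP).
With T_H = 294.82 K, T_C = 15.6 × 294.82/16.60 = 277.06 K.
Converting, 277.06 K = 39.03°F.

39.0 °F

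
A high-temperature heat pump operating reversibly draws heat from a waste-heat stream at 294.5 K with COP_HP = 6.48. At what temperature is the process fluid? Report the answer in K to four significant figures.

348.2 K

COP_HP = T_H/(T_H − T_C) rearranges to T_H = COP·T_C/(COP − 1).
With T_C = 294.50 K, T_H = 6.48 × 294.50/5.480 = 348.24 K.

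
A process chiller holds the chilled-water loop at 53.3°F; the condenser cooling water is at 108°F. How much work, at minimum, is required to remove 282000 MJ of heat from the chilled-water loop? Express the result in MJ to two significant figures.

30000 MJ

In absolute terms T_C = 284.98 K and T_H = 315.37 K, so ΔT = 30.39 K.
The reversible limit is COP_R = T_C/ΔT = 9.378, so W_min = Q_C/COP = Q_C·ΔT/T_C.
W_min = 282000 × 30.39/284.98 = 30070 MJ.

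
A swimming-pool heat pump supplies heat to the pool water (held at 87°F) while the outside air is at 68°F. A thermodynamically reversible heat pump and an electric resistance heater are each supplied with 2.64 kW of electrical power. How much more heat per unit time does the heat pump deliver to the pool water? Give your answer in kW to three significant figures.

73.3 kW

In absolute terms T_C = 293.15 K and T_H = 303.71 K, so ΔT = 10.56 K.
COP_Carnot = T_H/ΔT = 303.71/10.56 = 28.77.
The heat pump delivers Q̇_H = COP × Ẇ = 75.96 kW; the resistance heater delivers Ẇ = 2.640 kW.
Extra = (COP − 1)·Ẇ = 73.32 kW.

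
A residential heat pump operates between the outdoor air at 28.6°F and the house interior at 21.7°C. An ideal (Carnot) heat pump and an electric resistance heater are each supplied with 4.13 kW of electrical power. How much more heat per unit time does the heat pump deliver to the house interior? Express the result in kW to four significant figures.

47.49 kW

In absolute terms T_C = 271.26 K and T_H = 294.85 K, so ΔT = 23.59 K.
COP_Carnot = T_H/ΔT = 294.85/23.59 = 12.50.
The heat pump delivers Q̇_H = COP × Ẇ = 51.62 kW; the resistance heater delivers Ẇ = 4.130 kW.
Extra = (COP − 1)·Ẇ = 47.49 kW.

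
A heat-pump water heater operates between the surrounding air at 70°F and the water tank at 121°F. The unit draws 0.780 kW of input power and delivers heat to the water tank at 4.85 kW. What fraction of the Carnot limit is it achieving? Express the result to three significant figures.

0.546

COP_actual = Q̇_H/Ẇ = 4.850/0.7800 = 6.218.
In absolute terms T_C = 294.26 K and T_H = 322.59 K, so ΔT = 28.33 K.
COP_Carnot = T_H/ΔT = 322.59/28.33 = 11.39.
η_II = COP_actual/COP_Carnot = 6.218/11.39 = 0.5461.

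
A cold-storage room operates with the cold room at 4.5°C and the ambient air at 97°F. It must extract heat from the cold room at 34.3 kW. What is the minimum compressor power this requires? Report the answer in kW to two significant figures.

In absolute terms T_C = 277.65 K and T_H = 309.26 K, so ΔT = 31.61 K.
COP_Carnot = T_C/ΔT = 277.65/31.61 = 8.783.
Ẇ_min = Q̇/COP_Carnot = 34.30/8.783 = 3.905 kW.

3.9 kW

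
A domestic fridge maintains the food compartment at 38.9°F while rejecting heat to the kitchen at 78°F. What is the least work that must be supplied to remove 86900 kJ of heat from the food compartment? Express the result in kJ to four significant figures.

6815 kJ

In absolute terms T_C = 276.98 K and T_H = 298.71 K, so ΔT = 21.72 K.
The reversible limit is COP_R = T_C/ΔT = 12.75, so W_min = Q_C/COP = Q_C·ΔT/T_C.
W_min = 86900 × 21.72/276.98 = 6815 kJ.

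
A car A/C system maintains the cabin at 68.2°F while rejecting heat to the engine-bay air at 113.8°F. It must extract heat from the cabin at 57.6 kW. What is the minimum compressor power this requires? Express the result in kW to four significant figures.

4.976 kW

In absolute terms T_C = 293.26 K and T_H = 318.59 K, so ΔT = 25.33 K.
COP_Carnot = T_C/ΔT = 293.26/25.33 = 11.58.
Ẇ_min = Q̇/COP_Carnot = 57.60/11.58 = 4.976 kW.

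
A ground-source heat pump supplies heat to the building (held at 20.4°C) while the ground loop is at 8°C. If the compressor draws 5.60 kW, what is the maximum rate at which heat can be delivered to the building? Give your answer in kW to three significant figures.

In absolute terms T_C = 281.15 K and T_H = 293.55 K, so ΔT = 12.40 K.
COP_Carnot = T_H/ΔT = 293.55/12.40 = 23.67.
Q̇_max = COP_Carnot × Ẇ = 23.67 × 5.600 kW = 132.6 kW.

133 kW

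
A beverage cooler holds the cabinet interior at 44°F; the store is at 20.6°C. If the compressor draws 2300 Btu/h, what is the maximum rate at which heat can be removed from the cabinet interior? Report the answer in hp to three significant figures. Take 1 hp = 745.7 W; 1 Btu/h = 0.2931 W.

In absolute terms T_C = 279.82 K and T_H = 293.75 K, so ΔT = 13.93 K.
COP_Carnot = T_C/ΔT = 279.82/13.93 = 20.08.
Q̇_max = COP_Carnot × Ẇ = 20.08 × 2300 Btu/h = 46190 Btu/h = 18.16 hp.

18.2 hp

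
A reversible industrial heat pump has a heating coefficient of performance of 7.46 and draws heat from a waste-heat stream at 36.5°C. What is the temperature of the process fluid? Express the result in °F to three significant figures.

COP_HP = T_H/(T_H − T_C) rearranges to T_H = COP·T_C/(COP − 1).
With T_C = 309.65 K, T_H = 7.46 × 309.65/6.460 = 357.58 K.
Converting, 357.58 K = 183.98°F.

184 °F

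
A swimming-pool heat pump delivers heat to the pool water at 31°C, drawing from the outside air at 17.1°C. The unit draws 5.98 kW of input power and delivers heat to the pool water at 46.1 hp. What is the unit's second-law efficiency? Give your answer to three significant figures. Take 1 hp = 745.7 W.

Converting, Q̇_H = 46.10 hp = 34.38 kW, so COP_actual = Q̇_H/Ẇ = 34.38/5.980 = 5.749.
In absolute terms T_C = 290.25 K and T_H = 304.15 K, so ΔT = 13.90 K.
COP_Carnot = T_H/ΔT = 304.15/13.90 = 21.88.
η_II = COP_actual/COP_Carnot = 5.749/21.88 = 0.2627.

0.263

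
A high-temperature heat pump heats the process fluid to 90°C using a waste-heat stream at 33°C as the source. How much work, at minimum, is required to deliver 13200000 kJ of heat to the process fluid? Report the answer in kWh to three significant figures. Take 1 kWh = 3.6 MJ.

576 kWh

In absolute terms T_C = 306.15 K and T_H = 363.15 K, so ΔT = 57.00 K.
The reversible limit is COP_HP = T_H/ΔT = 6.371, so W_min = Q_H/COP = Q_H·ΔT/T_H.
W_min = 13200000 × 57.00/363.15 = 2072000 kJ = 575.5 kWh.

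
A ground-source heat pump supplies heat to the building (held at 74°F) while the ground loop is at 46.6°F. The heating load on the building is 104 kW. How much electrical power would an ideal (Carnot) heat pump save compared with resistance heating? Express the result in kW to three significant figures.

98.7 kW

In absolute terms T_C = 281.26 K and T_H = 296.48 K, so ΔT = 15.22 K.
COP_Carnot = T_H/ΔT = 296.48/15.22 = 19.48.
Resistance heating needs Ẇ_res = Q̇_H = 104.0 kW; the reversible heat pump needs only Ẇ_hp = Q̇_H/COP = 5.340 kW.
Saving = 104.0 − 5.340 = 98.66 kW.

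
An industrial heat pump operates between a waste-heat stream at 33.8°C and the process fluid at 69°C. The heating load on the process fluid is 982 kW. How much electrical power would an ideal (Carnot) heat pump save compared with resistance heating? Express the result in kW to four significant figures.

In absolute terms T_C = 306.95 K and T_H = 342.15 K, so ΔT = 35.20 K.
COP_Carnot = T_H/ΔT = 342.15/35.20 = 9.720.
Resistance heating needs Ẇ_res = Q̇_H = 982.0 kW; the reversible heat pump needs only Ẇ_hp = Q̇_H/COP = 101.0 kW.
Saving = 982.0 − 101.0 = 881.0 kW.

881.0 kW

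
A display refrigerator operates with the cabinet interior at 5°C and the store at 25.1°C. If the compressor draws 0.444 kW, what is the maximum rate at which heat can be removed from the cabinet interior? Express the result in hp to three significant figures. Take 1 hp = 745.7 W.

In absolute terms T_C = 278.15 K and T_H = 298.25 K, so ΔT = 20.10 K.
COP_Carnot = T_C/ΔT = 278.15/20.10 = 13.84.
Q̇_max = COP_Carnot × Ẇ = 13.84 × 0.4440 kW = 6.144 kW = 8.240 hp.

8.24 hp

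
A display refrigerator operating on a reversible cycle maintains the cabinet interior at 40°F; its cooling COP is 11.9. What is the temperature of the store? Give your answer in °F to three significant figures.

COP_R = T_C/(T_H − T_C) gives T_H − T_C = T_C/COP.
With T_C = 277.59 K, T_H = 277.59 × (1 + 1/11.9) = 300.92 K.
Converting, 300.92 K = 81.99°F.

82.0 °F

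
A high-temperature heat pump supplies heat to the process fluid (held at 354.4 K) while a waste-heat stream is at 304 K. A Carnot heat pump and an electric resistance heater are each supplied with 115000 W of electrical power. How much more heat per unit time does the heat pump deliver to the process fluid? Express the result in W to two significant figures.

The reservoir spacing is ΔT = 354.4 − 304 = 50.40 K.
COP_Carnot = T_H/ΔT = 354.40/50.40 = 7.032.
The heat pump delivers Q̇_H = COP × Ẇ = 808700 W; the resistance heater delivers Ẇ = 115000 W.
Extra = (COP − 1)·Ẇ = 693700 W.

690000 W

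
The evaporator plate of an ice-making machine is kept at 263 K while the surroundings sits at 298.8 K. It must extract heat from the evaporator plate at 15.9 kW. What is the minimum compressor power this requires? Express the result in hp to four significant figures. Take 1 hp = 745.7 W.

2.902 hp

The reservoir spacing is ΔT = 298.8 − 263 = 35.80 K.
COP_Carnot = T_C/ΔT = 263.00/35.80 = 7.346.
Ẇ_min = Q̇/COP_Carnot = 15.90/7.346 = 2.164 kW = 2.902 hp.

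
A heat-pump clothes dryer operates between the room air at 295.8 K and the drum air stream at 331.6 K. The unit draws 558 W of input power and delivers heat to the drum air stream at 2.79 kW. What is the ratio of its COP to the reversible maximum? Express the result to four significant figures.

Converting, Q̇_H = 2.790 kW = 2790 W, so COP_actual = Q̇_H/Ẇ = 2790/558.0 = 5.000.
The reservoir spacing is ΔT = 331.6 − 295.8 = 35.80 K.
COP_Carnot = T_H/ΔT = 331.60/35.80 = 9.263.
η_II = COP_actual/COP_Carnot = 5.000/9.263 = 0.5398.

0.5398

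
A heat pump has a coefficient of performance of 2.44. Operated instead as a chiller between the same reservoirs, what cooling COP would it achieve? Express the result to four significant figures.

1.440

Since Q_H = Q_C + W for any cycle, COP_R = Q_C/W = Q_H/W − 1.
COP_R = 2.44 − 1 = 1.44.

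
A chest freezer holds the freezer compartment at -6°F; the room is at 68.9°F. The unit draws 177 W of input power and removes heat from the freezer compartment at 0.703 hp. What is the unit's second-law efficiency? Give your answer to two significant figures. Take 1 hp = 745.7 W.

Converting, Q̇_C = 0.7030 hp = 524.2 W, so COP_actual = Q̇_C/Ẇ = 524.2/177.0 = 2.962.
In absolute terms T_C = 252.04 K and T_H = 293.65 K, so ΔT = 41.61 K.
COP_Carnot = T_C/ΔT = 252.04/41.61 = 6.057.
η_II = COP_actual/COP_Carnot = 2.962/6.057 = 0.4890.

0.49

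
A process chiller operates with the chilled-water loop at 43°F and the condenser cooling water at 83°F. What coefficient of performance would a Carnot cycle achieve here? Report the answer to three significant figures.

12.6

In absolute terms T_C = 279.26 K and T_H = 301.48 K, so ΔT = 22.22 K.
For a reversible cycle, COP_Carnot = T_C/ΔT = 279.26/22.22 = 12.57.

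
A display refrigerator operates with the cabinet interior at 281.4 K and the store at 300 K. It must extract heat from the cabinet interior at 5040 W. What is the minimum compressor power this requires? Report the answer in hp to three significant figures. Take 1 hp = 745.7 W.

The reservoir spacing is ΔT = 300 − 281.4 = 18.60 K.
COP_Carnot = T_C/ΔT = 281.40/18.60 = 15.13.
Ẇ_min = Q̇/COP_Carnot = 5040/15.13 = 333.1 W = 0.4467 hp.

0.447 hp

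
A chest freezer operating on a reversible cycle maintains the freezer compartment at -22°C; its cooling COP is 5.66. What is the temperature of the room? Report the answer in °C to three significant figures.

22.4 °C

COP_R = T_C/(T_H − T_C) gives T_H − T_C = T_C/COP.
With T_C = 251.15 K, T_H = 251.15 × (1 + 1/5.66) = 295.52 K.
Converting, 295.52 K = 22.37°C.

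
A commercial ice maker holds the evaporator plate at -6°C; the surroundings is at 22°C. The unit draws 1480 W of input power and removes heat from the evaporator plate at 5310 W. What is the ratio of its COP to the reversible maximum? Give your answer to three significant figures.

COP_actual = Q̇_C/Ẇ = 5310/1480 = 3.588.
In absolute terms T_C = 267.15 K and T_H = 295.15 K, so ΔT = 28.00 K.
COP_Carnot = T_C/ΔT = 267.15/28.00 = 9.541.
η_II = COP_actual/COP_Carnot = 3.588/9.541 = 0.3760.

0.376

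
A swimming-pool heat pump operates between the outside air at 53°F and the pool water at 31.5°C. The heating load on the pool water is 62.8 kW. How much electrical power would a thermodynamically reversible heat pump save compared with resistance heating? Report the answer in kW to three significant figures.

58.7 kW

In absolute terms T_C = 284.82 K and T_H = 304.65 K, so ΔT = 19.83 K.
COP_Carnot = T_H/ΔT = 304.65/19.83 = 15.36.
Resistance heating needs Ẇ_res = Q̇_H = 62.80 kW; the reversible heat pump needs only Ẇ_hp = Q̇_H/COP = 4.088 kW.
Saving = 62.80 − 4.088 = 58.71 kW.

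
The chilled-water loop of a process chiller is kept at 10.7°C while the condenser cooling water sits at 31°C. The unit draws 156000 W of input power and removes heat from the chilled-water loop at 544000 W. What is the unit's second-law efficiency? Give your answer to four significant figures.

0.2494

COP_actual = Q̇_C/Ẇ = 544000/156000 = 3.487.
In absolute terms T_C = 283.85 K and T_H = 304.15 K, so ΔT = 20.30 K.
COP_Carnot = T_C/ΔT = 283.85/20.30 = 13.98.
η_II = COP_actual/COP_Carnot = 3.487/13.98 = 0.2494.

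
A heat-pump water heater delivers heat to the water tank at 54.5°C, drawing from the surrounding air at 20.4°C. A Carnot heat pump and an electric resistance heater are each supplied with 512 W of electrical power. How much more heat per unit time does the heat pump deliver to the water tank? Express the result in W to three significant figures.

In absolute terms T_C = 293.55 K and T_H = 327.65 K, so ΔT = 34.10 K.
COP_Carnot = T_H/ΔT = 327.65/34.10 = 9.609.
The heat pump delivers Q̇_H = COP × Ẇ = 4920 W; the resistance heater delivers Ẇ = 512.0 W.
Extra = (COP − 1)·Ẇ = 4408 W.

4410 W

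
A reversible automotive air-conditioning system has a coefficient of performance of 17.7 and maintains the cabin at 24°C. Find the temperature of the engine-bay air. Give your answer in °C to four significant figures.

40.79 °C

COP_R = T_C/(T_H − T_C) gives T_H − T_C = T_C/COP.
With T_C = 297.15 K, T_H = 297.15 × (1 + 1/17.7) = 313.94 K.
Converting, 313.94 K = 40.79°C.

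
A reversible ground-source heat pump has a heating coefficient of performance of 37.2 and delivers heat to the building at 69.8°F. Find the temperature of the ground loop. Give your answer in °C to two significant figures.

13 °C

COP_HP = T_H/(T_H − T_C) gives T_H − T_C = T_H/COP.
With T_H = 294.15 K, T_C = 294.15 × (1 − 1/37.2) = 286.24 K.
Converting, 286.24 K = 13.09°C.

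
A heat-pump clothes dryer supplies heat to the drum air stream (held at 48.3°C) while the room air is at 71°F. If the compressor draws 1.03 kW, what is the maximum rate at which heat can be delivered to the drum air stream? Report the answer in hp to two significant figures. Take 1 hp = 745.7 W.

In absolute terms T_C = 294.82 K and T_H = 321.45 K, so ΔT = 26.63 K.
COP_Carnot = T_H/ΔT = 321.45/26.63 = 12.07.
Q̇_max = COP_Carnot × Ẇ = 12.07 × 1.030 kW = 12.43 kW = 16.67 hp.

17 hp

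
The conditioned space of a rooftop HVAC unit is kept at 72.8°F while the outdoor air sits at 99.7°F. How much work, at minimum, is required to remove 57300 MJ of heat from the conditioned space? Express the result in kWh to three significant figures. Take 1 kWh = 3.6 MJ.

804 kWh

In absolute terms T_C = 295.82 K and T_H = 310.76 K, so ΔT = 14.94 K.
The reversible limit is COP_R = T_C/ΔT = 19.79, so W_min = Q_C/COP = Q_C·ΔT/T_C.
W_min = 57300 × 14.94/295.82 = 2895 MJ = 804.1 kWh.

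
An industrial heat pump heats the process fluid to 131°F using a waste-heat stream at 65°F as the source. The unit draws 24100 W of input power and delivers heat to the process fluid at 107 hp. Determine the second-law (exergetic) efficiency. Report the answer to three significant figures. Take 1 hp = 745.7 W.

0.370

Converting, Q̇_H = 107.0 hp = 79790 W, so COP_actual = Q̇_H/Ẇ = 79790/24100 = 3.311.
In absolute terms T_C = 291.48 K and T_H = 328.15 K, so ΔT = 36.67 K.
COP_Carnot = T_H/ΔT = 328.15/36.67 = 8.950.
η_II = COP_actual/COP_Carnot = 3.311/8.950 = 0.3699.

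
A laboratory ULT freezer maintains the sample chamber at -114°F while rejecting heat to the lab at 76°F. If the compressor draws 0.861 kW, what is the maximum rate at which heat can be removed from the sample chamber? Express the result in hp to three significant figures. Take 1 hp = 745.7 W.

2.10 hp

In absolute terms T_C = 192.04 K and T_H = 297.59 K, so ΔT = 105.6 K.
COP_Carnot = T_C/ΔT = 192.04/105.6 = 1.819.
Q̇_max = COP_Carnot × Ẇ = 1.819 × 0.8610 kW = 1.566 kW = 2.101 hp.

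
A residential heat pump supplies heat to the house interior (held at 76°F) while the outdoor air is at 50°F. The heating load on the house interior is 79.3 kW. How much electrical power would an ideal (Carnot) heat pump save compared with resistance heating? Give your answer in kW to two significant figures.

75 kW

In absolute terms T_C = 283.15 K and T_H = 297.59 K, so ΔT = 14.44 K.
COP_Carnot = T_H/ΔT = 297.59/14.44 = 20.60.
Resistance heating needs Ẇ_res = Q̇_H = 79.30 kW; the reversible heat pump needs only Ẇ_hp = Q̇_H/COP = 3.849 kW.
Saving = 79.30 − 3.849 = 75.45 kW.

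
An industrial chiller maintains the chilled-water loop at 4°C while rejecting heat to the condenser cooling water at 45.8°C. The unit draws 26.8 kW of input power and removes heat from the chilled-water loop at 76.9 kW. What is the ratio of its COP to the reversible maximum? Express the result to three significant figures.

0.433

COP_actual = Q̇_C/Ẇ = 76.90/26.80 = 2.869.
In absolute terms T_C = 277.15 K and T_H = 318.95 K, so ΔT = 41.80 K.
COP_Carnot = T_C/ΔT = 277.15/41.80 = 6.630.
η_II = COP_actual/COP_Carnot = 2.869/6.630 = 0.4328.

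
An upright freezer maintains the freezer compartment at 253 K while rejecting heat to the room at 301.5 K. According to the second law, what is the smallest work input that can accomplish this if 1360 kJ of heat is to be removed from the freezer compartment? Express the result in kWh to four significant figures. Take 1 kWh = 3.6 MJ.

0.07242 kWh

The reservoir spacing is ΔT = 301.5 − 253 = 48.50 K.
The reversible limit is COP_R = T_C/ΔT = 5.216, so W_min = Q_C/COP = Q_C·ΔT/T_C.
W_min = 1360 × 48.50/253.00 = 260.7 kJ = 0.07242 kWh.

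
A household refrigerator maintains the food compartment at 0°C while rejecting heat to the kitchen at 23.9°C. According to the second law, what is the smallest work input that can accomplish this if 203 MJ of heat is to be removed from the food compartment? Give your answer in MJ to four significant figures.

17.76 MJ

In absolute terms T_C = 273.15 K and T_H = 297.05 K, so ΔT = 23.90 K.
The reversible limit is COP_R = T_C/ΔT = 11.43, so W_min = Q_C/COP = Q_C·ΔT/T_C.
W_min = 203.0 × 23.90/273.15 = 17.76 MJ.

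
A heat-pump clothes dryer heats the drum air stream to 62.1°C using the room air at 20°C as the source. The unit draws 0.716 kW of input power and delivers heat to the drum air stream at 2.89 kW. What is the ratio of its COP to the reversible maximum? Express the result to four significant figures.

COP_actual = Q̇_H/Ẇ = 2.890/0.7160 = 4.036.
In absolute terms T_C = 293.15 K and T_H = 335.25 K, so ΔT = 42.10 K.
COP_Carnot = T_H/ΔT = 335.25/42.10 = 7.963.
η_II = COP_actual/COP_Carnot = 4.036/7.963 = 0.5069.

0.5069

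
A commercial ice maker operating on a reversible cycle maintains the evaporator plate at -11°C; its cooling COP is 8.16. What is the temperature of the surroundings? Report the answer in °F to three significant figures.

70.0 °F

COP_R = T_C/(T_H − T_C) gives T_H − T_C = T_C/COP.
With T_C = 262.15 K, T_H = 262.15 × (1 + 1/8.16) = 294.28 K.
Converting, 294.28 K = 70.03°F.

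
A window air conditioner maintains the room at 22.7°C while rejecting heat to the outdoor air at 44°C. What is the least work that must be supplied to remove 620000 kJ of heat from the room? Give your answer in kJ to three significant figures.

44600 kJ

In absolute terms T_C = 295.85 K and T_H = 317.15 K, so ΔT = 21.30 K.
The reversible limit is COP_R = T_C/ΔT = 13.89, so W_min = Q_C/COP = Q_C·ΔT/T_C.
W_min = 620000 × 21.30/295.85 = 44640 kJ.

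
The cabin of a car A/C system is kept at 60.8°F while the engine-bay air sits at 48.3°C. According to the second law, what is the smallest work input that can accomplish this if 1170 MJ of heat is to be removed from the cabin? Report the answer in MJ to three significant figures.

131 MJ

In absolute terms T_C = 289.15 K and T_H = 321.45 K, so ΔT = 32.30 K.
The reversible limit is COP_R = T_C/ΔT = 8.952, so W_min = Q_C/COP = Q_C·ΔT/T_C.
W_min = 1170 × 32.30/289.15 = 130.7 MJ.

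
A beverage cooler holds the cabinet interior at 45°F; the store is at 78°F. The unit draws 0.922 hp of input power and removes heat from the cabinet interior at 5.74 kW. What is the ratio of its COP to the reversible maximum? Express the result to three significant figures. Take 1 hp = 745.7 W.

Converting, Q̇_C = 5.740 kW = 7.697 hp, so COP_actual = Q̇_C/Ẇ = 7.697/0.9220 = 8.349.
In absolute terms T_C = 280.37 K and T_H = 298.71 K, so ΔT = 18.33 K.
COP_Carnot = T_C/ΔT = 280.37/18.33 = 15.29.
η_II = COP_actual/COP_Carnot = 8.349/15.29 = 0.5459.

0.546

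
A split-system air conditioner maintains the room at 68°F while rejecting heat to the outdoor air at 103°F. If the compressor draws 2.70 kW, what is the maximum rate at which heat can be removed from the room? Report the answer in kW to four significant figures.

In absolute terms T_C = 293.15 K and T_H = 312.59 K, so ΔT = 19.44 K.
COP_Carnot = T_C/ΔT = 293.15/19.44 = 15.08.
Q̇_max = COP_Carnot × Ẇ = 15.08 × 2.700 kW = 40.71 kW.

40.71 kW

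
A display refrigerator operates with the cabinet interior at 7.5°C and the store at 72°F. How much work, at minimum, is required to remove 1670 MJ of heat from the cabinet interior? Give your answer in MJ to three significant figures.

87.6 MJ

In absolute terms T_C = 280.65 K and T_H = 295.37 K, so ΔT = 14.72 K.
The reversible limit is COP_R = T_C/ΔT = 19.06, so W_min = Q_C/COP = Q_C·ΔT/T_C.
W_min = 1670 × 14.72/280.65 = 87.60 MJ.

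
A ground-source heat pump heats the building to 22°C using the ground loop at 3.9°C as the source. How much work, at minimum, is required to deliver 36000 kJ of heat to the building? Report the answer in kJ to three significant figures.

2210 kJ

In absolute terms T_C = 277.05 K and T_H = 295.15 K, so ΔT = 18.10 K.
The reversible limit is COP_HP = T_H/ΔT = 16.31, so W_min = Q_H/COP = Q_H·ΔT/T_H.
W_min = 36000 × 18.10/295.15 = 2208 kJ.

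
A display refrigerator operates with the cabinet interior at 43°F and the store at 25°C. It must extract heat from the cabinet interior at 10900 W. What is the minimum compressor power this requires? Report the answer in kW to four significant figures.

In absolute terms T_C = 279.26 K and T_H = 298.15 K, so ΔT = 18.89 K.
COP_Carnot = T_C/ΔT = 279.26/18.89 = 14.78.
Ẇ_min = Q̇/COP_Carnot = 10900/14.78 = 737.3 W = 0.7373 kW.

0.7373 kW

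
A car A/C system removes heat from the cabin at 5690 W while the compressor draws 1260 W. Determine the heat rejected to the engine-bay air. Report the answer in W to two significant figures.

For a cyclic device the first law requires Q̇_H = Q̇_C + Ẇ.
Q̇_H = Q̇_C + Ẇ = 6950 W.

7000 W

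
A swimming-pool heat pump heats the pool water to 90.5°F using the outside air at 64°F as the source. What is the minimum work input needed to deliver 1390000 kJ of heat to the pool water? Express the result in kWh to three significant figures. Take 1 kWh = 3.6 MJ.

In absolute terms T_C = 290.93 K and T_H = 305.65 K, so ΔT = 14.72 K.
The reversible limit is COP_HP = T_H/ΔT = 20.76, so W_min = Q_H/COP = Q_H·ΔT/T_H.
W_min = 1390000 × 14.72/305.65 = 66950 kJ = 18.60 kWh.

18.6 kWh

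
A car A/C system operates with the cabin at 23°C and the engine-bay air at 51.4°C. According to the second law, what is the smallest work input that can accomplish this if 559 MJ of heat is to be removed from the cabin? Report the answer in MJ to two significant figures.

In absolute terms T_C = 296.15 K and T_H = 324.55 K, so ΔT = 28.40 K.
The reversible limit is COP_R = T_C/ΔT = 10.43, so W_min = Q_C/COP = Q_C·ΔT/T_C.
W_min = 559.0 × 28.40/296.15 = 53.61 MJ.

54 MJ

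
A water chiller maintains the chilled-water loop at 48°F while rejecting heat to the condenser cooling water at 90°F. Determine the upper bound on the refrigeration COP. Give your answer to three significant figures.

In absolute terms T_C = 282.04 K and T_H = 305.37 K, so ΔT = 23.33 K.
For a reversible cycle, COP_Carnot = T_C/ΔT = 282.04/23.33 = 12.09.

12.1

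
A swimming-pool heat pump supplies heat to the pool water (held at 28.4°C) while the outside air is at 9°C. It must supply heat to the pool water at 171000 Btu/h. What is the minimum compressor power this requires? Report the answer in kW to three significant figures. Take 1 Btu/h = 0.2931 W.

3.22 kW

In absolute terms T_C = 282.15 K and T_H = 301.55 K, so ΔT = 19.40 K.
COP_Carnot = T_H/ΔT = 301.55/19.40 = 15.54.
Ẇ_min = Q̇/COP_Carnot = 171000/15.54 = 11000 Btu/h = 3.224 kW.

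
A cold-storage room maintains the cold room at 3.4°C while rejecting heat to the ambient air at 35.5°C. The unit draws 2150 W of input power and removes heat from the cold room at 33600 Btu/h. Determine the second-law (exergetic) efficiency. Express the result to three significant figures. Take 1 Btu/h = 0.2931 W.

0.532

Converting, Q̇_C = 33600 Btu/h = 9848 W, so COP_actual = Q̇_C/Ẇ = 9848/2150 = 4.581.
In absolute terms T_C = 276.55 K and T_H = 308.65 K, so ΔT = 32.10 K.
COP_Carnot = T_C/ΔT = 276.55/32.10 = 8.615.
η_II = COP_actual/COP_Carnot = 4.581/8.615 = 0.5317.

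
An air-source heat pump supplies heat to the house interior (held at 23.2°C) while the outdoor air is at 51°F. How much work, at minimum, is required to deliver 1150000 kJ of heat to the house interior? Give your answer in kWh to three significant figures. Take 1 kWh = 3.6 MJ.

13.6 kWh

In absolute terms T_C = 283.71 K and T_H = 296.35 K, so ΔT = 12.64 K.
The reversible limit is COP_HP = T_H/ΔT = 23.44, so W_min = Q_H/COP = Q_H·ΔT/T_H.
W_min = 1150000 × 12.64/296.35 = 49070 kJ = 13.63 kWh.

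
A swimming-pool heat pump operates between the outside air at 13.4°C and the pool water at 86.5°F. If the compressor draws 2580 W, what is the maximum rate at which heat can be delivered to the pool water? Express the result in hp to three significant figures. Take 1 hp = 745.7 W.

In absolute terms T_C = 286.55 K and T_H = 303.43 K, so ΔT = 16.88 K.
COP_Carnot = T_H/ΔT = 303.43/16.88 = 17.98.
Q̇_max = COP_Carnot × Ẇ = 17.98 × 2580 W = 46380 W = 62.20 hp.

62.2 hp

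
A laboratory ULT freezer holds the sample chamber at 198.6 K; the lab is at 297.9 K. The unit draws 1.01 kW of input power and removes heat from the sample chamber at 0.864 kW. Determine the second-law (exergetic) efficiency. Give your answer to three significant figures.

0.428

COP_actual = Q̇_C/Ẇ = 0.8640/1.010 = 0.8554.
The reservoir spacing is ΔT = 297.9 − 198.6 = 99.30 K.
COP_Carnot = T_C/ΔT = 198.60/99.30 = 2.000.
η_II = COP_actual/COP_Carnot = 0.8554/2.000 = 0.4277.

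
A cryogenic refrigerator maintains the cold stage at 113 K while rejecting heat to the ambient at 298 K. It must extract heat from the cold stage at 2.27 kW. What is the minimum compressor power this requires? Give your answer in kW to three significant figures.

The reservoir spacing is ΔT = 298 − 113 = 185.0 K.
COP_Carnot = T_C/ΔT = 113.00/185.0 = 0.6108.
Ẇ_min = Q̇/COP_Carnot = 2.270/0.6108 = 3.716 kW.

3.72 kW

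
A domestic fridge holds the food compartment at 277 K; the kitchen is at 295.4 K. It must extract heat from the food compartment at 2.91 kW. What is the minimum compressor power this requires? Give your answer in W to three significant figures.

193 W

The reservoir spacing is ΔT = 295.4 − 277 = 18.40 K.
COP_Carnot = T_C/ΔT = 277.00/18.40 = 15.05.
Ẇ_min = Q̇/COP_Carnot = 2.910/15.05 = 0.1933 kW = 193.3 W.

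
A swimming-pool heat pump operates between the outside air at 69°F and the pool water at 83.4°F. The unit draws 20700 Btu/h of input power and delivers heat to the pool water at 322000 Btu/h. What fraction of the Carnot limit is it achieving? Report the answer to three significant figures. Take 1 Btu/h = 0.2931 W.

COP_actual = Q̇_H/Ẇ = 322000/20700 = 15.56.
In absolute terms T_C = 293.71 K and T_H = 301.71 K, so ΔT = 8.000 K.
COP_Carnot = T_H/ΔT = 301.71/8.000 = 37.71.
η_II = COP_actual/COP_Carnot = 15.56/37.71 = 0.4125.

0.412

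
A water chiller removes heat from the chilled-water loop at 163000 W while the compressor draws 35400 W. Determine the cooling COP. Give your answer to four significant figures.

The first law gives Q̇_H = Q̇_C + Ẇ, so the three rates are Q̇_C = 163000, Q̇_H = 198400, Ẇ = 35400 W.
COP_R = Q̇_C/Ẇ = 163000/35400 = 4.605.

4.605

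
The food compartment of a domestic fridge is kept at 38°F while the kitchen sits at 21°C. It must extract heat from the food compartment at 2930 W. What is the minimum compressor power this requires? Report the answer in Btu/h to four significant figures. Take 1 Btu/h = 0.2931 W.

In absolute terms T_C = 276.48 K and T_H = 294.15 K, so ΔT = 17.67 K.
COP_Carnot = T_C/ΔT = 276.48/17.67 = 15.65.
Ẇ_min = Q̇/COP_Carnot = 2930/15.65 = 187.2 W = 638.8 Btu/h.

638.8 Btu/h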